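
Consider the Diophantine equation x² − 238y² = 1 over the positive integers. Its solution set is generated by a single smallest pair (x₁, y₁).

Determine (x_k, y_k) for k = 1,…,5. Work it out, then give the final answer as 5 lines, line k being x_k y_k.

d=238: √d = [15; 2,2,1,14,1,2,2,30] (ℓ=8, even), read p_7/q_7
k=0  a_k=15  p_k/q_k = 15/1
k=1  a_k=2  p_k/q_k = 31/2
k=2  a_k=2  p_k/q_k = 77/5
k=3  a_k=1  p_k/q_k = 108/7
k=4  a_k=14  p_k/q_k = 1589/103
k=5  a_k=1  p_k/q_k = 1697/110
k=6  a_k=2  p_k/q_k = 4983/323
k=7  a_k=2  p_k/q_k = 11663/756
→ (11663, 756).  Check: 11663²=136025569, 238·756²=136025568, difference 1.
(11663+756√238)^2 = 272051137 + 17634456√238
(11663+756√238)^3 = 6345864809999 + 411341319900√238
(11663+756√238)^4 = 148023642285985537 + 9594947610352944√238
(11663+756√238)^5 = 3452799473617033826063 + 223811747547751451844√238

11663 756
272051137 17634456
6345864809999 411341319900
148023642285985537 9594947610352944
3452799473617033826063 223811747547751451844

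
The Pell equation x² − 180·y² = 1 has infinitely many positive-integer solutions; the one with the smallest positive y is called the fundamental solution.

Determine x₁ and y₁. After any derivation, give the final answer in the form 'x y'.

161 12

√180 → a₀=13, period (2,2,2,26); ℓ=4 even so k=3
step 0: (13, 1)  from 13·(1,0) + (0,1)
…
step 2: (67, 5)  from 2·(27,2) + (13,1)
step 3: (161, 12)  from 2·(67,5) + (27,2)
→ (161, 12).  Check: 161²=25921, 180·12²=25920, difference 1.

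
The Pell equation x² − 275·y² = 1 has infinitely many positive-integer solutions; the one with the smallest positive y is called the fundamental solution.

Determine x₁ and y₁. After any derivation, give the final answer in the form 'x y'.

199 12

[16; 1,1,2,1,1,32] for √275; ℓ=6 ⇒ convergent index 5
i=0: a=16 ⇒ p=16, q=1
…
i=2: a=1 ⇒ p=33, q=2
…
i=4: a=1 ⇒ p=116, q=7
i=5: a=1 ⇒ p=199, q=12
(x₁, y₁) = (199, 12);  199² − 275·12² = 1 ✓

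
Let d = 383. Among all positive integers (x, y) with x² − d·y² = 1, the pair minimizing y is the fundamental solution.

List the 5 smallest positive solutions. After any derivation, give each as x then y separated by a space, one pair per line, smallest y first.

√383 → a₀=19, period (1,1,3,19,3,1,1,38); ℓ=8 even so k=7
i=0: a=19 ⇒ p=19, q=1
…
i=3: a=3 ⇒ p=137, q=7
…
i=6: a=1 ⇒ p=10705, q=547
i=7: a=1 ⇒ p=18768, q=959
fundamental: x₁=18768, y₁=959  (since 352237824 − 383·919681 = 1)
n=2: (18768,959)∘(18768,959) = (18768·18768+383·959·959, 18768·959+959·18768) = (704475647,35997024)
n=3: (704475647,35997024)∘(18768,959) = (18768·704475647+383·959·35997024, 18768·35997024+959·704475647) = (26443197867024,1351184291905)
n=4: (26443197867024,1351184291905)∘(18768,959) = (18768·26443197867024+383·959·1351184291905, 18768·1351184291905+959·26443197867024) = (992571874432137217,50718053544949056)
n=5: (992571874432137217,50718053544949056)∘(18768,959) = (18768·992571874432137217+383·959·50718053544949056, 18768·50718053544949056+959·992571874432137217) = (37257177852241504710288,1903752856512023474111)

18768 959
704475647 35997024
26443197867024 1351184291905
992571874432137217 50718053544949056
37257177852241504710288 1903752856512023474111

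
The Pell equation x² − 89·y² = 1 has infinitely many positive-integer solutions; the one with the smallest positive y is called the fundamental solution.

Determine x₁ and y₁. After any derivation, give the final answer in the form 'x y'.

500001 53000

d=89: √d = [9; 2,3,3,2,18] (ℓ=5, odd), read p_9/q_9
i=0: a=9 ⇒ p=9, q=1
i=1: a=2 ⇒ p=19, q=2
i=2: a=3 ⇒ p=66, q=7
i=3: a=3 ⇒ p=217, q=23
i=4: a=2 ⇒ p=500, q=53
i=5: a=18 ⇒ p=9217, q=977
i=6: a=2 ⇒ p=18934, q=2007
i=7: a=3 ⇒ p=66019, q=6998
i=8: a=3 ⇒ p=216991, q=23001
i=9: a=2 ⇒ p=500001, q=53000
fundamental: x₁=500001, y₁=53000  (since 250001000001 − 89·2809000000 = 1)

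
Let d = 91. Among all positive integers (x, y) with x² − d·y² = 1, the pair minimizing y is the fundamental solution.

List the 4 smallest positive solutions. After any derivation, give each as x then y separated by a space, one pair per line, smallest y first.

1574 165
4954951 519420
15598184174 1635133995
49103078824801 5147401296840

√91 → a₀=9, period (1,1,5,1,5,1,1,18); ℓ=8 even so k=7
step 0: (9, 1)  from 9·(1,0) + (0,1)
step 1: (10, 1)  from 1·(9,1) + (1,0)
…
step 3: (105, 11)  from 5·(19,2) + (10,1)
step 4: (124, 13)  from 1·(105,11) + (19,2)
step 5: (725, 76)  from 5·(124,13) + (105,11)
step 6: (849, 89)  from 1·(725,76) + (124,13)
step 7: (1574, 165)  from 1·(849,89) + (725,76)
fundamental: x₁=1574, y₁=165  (since 2477476 − 91·27225 = 1)
n=2: (1574,165)∘(1574,165) = (1574·1574+91·165·165, 1574·165+165·1574) = (4954951,519420)
n=3: (4954951,519420)∘(1574,165) = (1574·4954951+91·165·519420, 1574·519420+165·4954951) = (15598184174,1635133995)
n=4: (15598184174,1635133995)∘(1574,165) = (1574·15598184174+91·165·1635133995, 1574·1635133995+165·15598184174) = (49103078824801,5147401296840)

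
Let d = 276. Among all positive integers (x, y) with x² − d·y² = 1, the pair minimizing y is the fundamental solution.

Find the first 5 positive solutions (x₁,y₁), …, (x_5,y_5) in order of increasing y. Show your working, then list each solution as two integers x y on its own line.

7775 468
120901249 7277400
1880014414175 113163569532
29234224019520001 1759693498945200
454592181623521601375 27363233795434290468

d=276: √d = [16; 1,1,1,1,2,2,2,1,1,1,1,32] (ℓ=12, even), read p_11/q_11
step 0: (16, 1)  from 16·(1,0) + (0,1)
…
step 2: (33, 2)  from 1·(17,1) + (16,1)
step 3: (50, 3)  from 1·(33,2) + (17,1)
…
step 6: (515, 31)  from 2·(216,13) + (83,5)
step 7: (1246, 75)  from 2·(515,31) + (216,13)
step 8: (1761, 106)  from 1·(1246,75) + (515,31)
step 9: (3007, 181)  from 1·(1761,106) + (1246,75)
step 10: (4768, 287)  from 1·(3007,181) + (1761,106)
step 11: (7775, 468)  from 1·(4768,287) + (3007,181)
fundamental: x₁=7775, y₁=468  (since 60450625 − 276·219024 = 1)
(7775+468√276)^2 = 120901249 + 7277400√276
(7775+468√276)^3 = 1880014414175 + 113163569532√276
(7775+468√276)^4 = 29234224019520001 + 1759693498945200√276
(7775+468√276)^5 = 454592181623521601375 + 27363233795434290468√276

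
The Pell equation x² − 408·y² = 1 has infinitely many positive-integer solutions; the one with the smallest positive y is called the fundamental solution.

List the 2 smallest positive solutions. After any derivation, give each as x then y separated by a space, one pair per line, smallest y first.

√408 → a₀=20, period (5,40); ℓ=2 even so k=1
i=0: a=20 ⇒ p=20, q=1
i=1: a=5 ⇒ p=101, q=5
fundamental: x₁=101, y₁=5  (since 10201 − 408·25 = 1)
n=2: (101,5)∘(101,5) = (101·101+408·5·5, 101·5+5·101) = (20401,1010)

101 5
20401 1010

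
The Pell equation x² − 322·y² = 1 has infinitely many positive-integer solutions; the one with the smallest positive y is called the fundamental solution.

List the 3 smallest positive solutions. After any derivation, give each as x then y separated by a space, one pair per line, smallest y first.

[17; 1,16,1,34] for √322; ℓ=4 ⇒ convergent index 3
a_0=17:  p_0=17·1+0=17,  q_0=17·0+1=1
a_1=1:  p_1=1·17+1=18,  q_1=1·1+0=1
a_2=16:  p_2=16·18+17=305,  q_2=16·1+1=17
a_3=1:  p_3=1·305+18=323,  q_3=1·17+1=18
→ (323, 18).  Check: 323²=104329, 322·18²=104328, difference 1.
n=2: (323,18)∘(323,18) = (323·323+322·18·18, 323·18+18·323) = (208657,11628)
n=3: (208657,11628)∘(323,18) = (323·208657+322·18·11628, 323·11628+18·208657) = (134792099,7511670)

323 18
208657 11628
134792099 7511670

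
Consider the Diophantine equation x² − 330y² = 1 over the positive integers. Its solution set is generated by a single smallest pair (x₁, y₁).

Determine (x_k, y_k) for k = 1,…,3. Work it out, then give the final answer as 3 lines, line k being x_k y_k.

109 6
23761 1308
5179789 285138

√330 = [18; 6,36, …], period ℓ=2 (even) → k=1
i=0: a=18 ⇒ p=18, q=1
i=1: a=6 ⇒ p=109, q=6
→ (109, 6).  Check: 109²=11881, 330·6²=11880, difference 1.
(x_2, y_2) = (109·109 + 330·6·6, 109·6 + 6·109) = (23761, 1308)
(x_3, y_3) = (109·23761 + 330·6·1308, 109·1308 + 6·23761) = (5179789, 285138)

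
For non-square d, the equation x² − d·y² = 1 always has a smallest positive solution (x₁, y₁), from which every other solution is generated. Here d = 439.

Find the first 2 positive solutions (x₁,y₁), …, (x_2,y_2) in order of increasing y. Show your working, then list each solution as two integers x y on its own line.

√439 = [20; 1,19,1,40, …], period ℓ=4 (even) → k=3
i=0: a=20 ⇒ p=20, q=1
…
i=2: a=19 ⇒ p=419, q=20
i=3: a=1 ⇒ p=440, q=21
(x₁, y₁) = (440, 21);  440² − 439·21² = 1 ✓
(440+21√439)^2 = 387199 + 18480√439

440 21
387199 18480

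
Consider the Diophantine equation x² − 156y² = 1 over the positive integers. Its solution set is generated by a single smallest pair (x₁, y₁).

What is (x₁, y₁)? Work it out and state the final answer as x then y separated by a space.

25 2

d=156: √d = [12; 2,24] (ℓ=2, even), read p_1/q_1
a_0=12:  p_0=12·1+0=12,  q_0=12·0+1=1
a_1=2:  p_1=2·12+1=25,  q_1=2·1+0=2
fundamental: x₁=25, y₁=2  (since 625 − 156·4 = 1)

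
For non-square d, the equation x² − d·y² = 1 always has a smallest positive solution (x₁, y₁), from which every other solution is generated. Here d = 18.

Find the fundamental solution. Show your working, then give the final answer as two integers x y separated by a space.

√18 = [4; 4,8, …], period ℓ=2 (even) → k=1
step 0: (4, 1)  from 4·(1,0) + (0,1)
step 1: (17, 4)  from 4·(4,1) + (1,0)
(x₁, y₁) = (17, 4);  17² − 18·4² = 1 ✓

17 4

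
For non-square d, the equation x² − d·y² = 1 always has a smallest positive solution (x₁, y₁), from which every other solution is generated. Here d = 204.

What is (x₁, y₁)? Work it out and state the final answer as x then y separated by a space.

4999 350

d=204: √d = [14; 3,1,1,6,1,1,3,28] (ℓ=8, even), read p_7/q_7
step 0: (14, 1)  from 14·(1,0) + (0,1)
…
step 2: (57, 4)  from 1·(43,3) + (14,1)
…
step 4: (657, 46)  from 6·(100,7) + (57,4)
step 5: (757, 53)  from 1·(657,46) + (100,7)
step 6: (1414, 99)  from 1·(757,53) + (657,46)
step 7: (4999, 350)  from 3·(1414,99) + (757,53)
→ (4999, 350).  Check: 4999²=24990001, 204·350²=24990000, difference 1.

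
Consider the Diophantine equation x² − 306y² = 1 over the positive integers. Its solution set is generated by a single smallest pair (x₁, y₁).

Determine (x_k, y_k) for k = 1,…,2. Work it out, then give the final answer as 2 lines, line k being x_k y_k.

√306 = [17; 2,34, …], period ℓ=2 (even) → k=1
a_0=17:  p_0=17·1+0=17,  q_0=17·0+1=1
a_1=2:  p_1=2·17+1=35,  q_1=2·1+0=2
→ (35, 2).  Check: 35²=1225, 306·2²=1224, difference 1.
n=2: (35,2)∘(35,2) = (35·35+306·2·2, 35·2+2·35) = (2449,140)

35 2
2449 140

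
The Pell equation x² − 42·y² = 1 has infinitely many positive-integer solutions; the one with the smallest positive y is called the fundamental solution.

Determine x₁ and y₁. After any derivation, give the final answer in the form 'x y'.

13 2

√42 → a₀=6, period (2,12); ℓ=2 even so k=1
k=0  a_k=6  p_k/q_k = 6/1
k=1  a_k=2  p_k/q_k = 13/2
fundamental: x₁=13, y₁=2  (since 169 − 42·4 = 1)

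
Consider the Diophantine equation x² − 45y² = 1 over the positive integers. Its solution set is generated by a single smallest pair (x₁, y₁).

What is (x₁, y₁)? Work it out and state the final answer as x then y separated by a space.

161 24

√45 → a₀=6, period (1,2,2,2,1,12); ℓ=6 even so k=5
a_0=6:  p_0=6·1+0=6,  q_0=6·0+1=1
a_1=1:  p_1=1·6+1=7,  q_1=1·1+0=1
a_2=2:  p_2=2·7+6=20,  q_2=2·1+1=3
…
a_4=2:  p_4=2·47+20=114,  q_4=2·7+3=17
a_5=1:  p_5=1·114+47=161,  q_5=1·17+7=24
fundamental: x₁=161, y₁=24  (since 25921 − 45·576 = 1)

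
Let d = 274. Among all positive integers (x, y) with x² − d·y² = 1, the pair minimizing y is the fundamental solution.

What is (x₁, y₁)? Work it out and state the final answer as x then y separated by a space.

d=274: √d = [16; 1,1,4,4,1,1,32] (ℓ=7, odd), read p_13/q_13
i=0: a=16 ⇒ p=16, q=1
i=1: a=1 ⇒ p=17, q=1
…
i=3: a=4 ⇒ p=149, q=9
i=4: a=4 ⇒ p=629, q=38
…
i=8: a=1 ⇒ p=47209, q=2852
i=9: a=1 ⇒ p=93011, q=5619
i=10: a=4 ⇒ p=419253, q=25328
…
i=12: a=1 ⇒ p=2189276, q=132259
i=13: a=1 ⇒ p=3959299, q=239190
fundamental: x₁=3959299, y₁=239190  (since 15676048571401 − 274·57211856100 = 1)

3959299 239190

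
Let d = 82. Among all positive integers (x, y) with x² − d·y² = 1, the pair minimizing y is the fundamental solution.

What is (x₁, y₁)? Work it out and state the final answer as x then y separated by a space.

163 18

√82 → a₀=9, period (18); ℓ=1 odd so k=1
a_0=9:  p_0=9·1+0=9,  q_0=9·0+1=1
a_1=18:  p_1=18·9+1=163,  q_1=18·1+0=18
→ (163, 18).  Check: 163²=26569, 82·18²=26568, difference 1.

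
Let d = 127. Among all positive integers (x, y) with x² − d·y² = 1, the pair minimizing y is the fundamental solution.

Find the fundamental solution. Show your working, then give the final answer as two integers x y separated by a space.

4730624 419775

√127 = [11; 3,1,2,2,7,11,7,2,2,1,3,22, …], period ℓ=12 (even) → k=11
step 0: (11, 1)  from 11·(1,0) + (0,1)
step 1: (34, 3)  from 3·(11,1) + (1,0)
step 2: (45, 4)  from 1·(34,3) + (11,1)
step 3: (124, 11)  from 2·(45,4) + (34,3)
…
step 5: (2175, 193)  from 7·(293,26) + (124,11)
step 6: (24218, 2149)  from 11·(2175,193) + (293,26)
…
step 8: (367620, 32621)  from 2·(171701,15236) + (24218,2149)
…
step 10: (1274561, 113099)  from 1·(906941,80478) + (367620,32621)
step 11: (4730624, 419775)  from 3·(1274561,113099) + (906941,80478)
(x₁, y₁) = (4730624, 419775);  4730624² − 127·419775² = 1 ✓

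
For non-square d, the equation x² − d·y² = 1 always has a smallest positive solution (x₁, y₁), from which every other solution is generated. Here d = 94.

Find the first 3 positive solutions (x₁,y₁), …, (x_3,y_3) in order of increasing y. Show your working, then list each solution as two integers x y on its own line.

2143295 221064
9187426914049 947610731760
39382732335491159615 4062018686654877336

√94 → a₀=9, period (1,2,3,1,1,…,2,1,18); ℓ=16 even so k=15
a_0=9:  p_0=9·1+0=9,  q_0=9·0+1=1
a_1=1:  p_1=1·9+1=10,  q_1=1·1+0=1
a_2=2:  p_2=2·10+9=29,  q_2=2·1+1=3
…
a_4=1:  p_4=1·97+29=126,  q_4=1·10+3=13
a_5=1:  p_5=1·126+97=223,  q_5=1·13+10=23
a_6=5:  p_6=5·223+126=1241,  q_6=5·23+13=128
a_7=1:  p_7=1·1241+223=1464,  q_7=1·128+23=151
…
a_9=1:  p_9=1·12953+1464=14417,  q_9=1·1336+151=1487
…
a_11=1:  p_11=1·85038+14417=99455,  q_11=1·8771+1487=10258
…
a_14=2:  p_14=2·652934+184493=1490361,  q_14=2·67345+19029=153719
a_15=1:  p_15=1·1490361+652934=2143295,  q_15=1·153719+67345=221064
(x₁, y₁) = (2143295, 221064);  2143295² − 94·221064² = 1 ✓
k=2:  x_2 = 2143295·2143295+94·221064·221064 = 9187426914049,  y_2 = 2143295·221064+221064·2143295 = 947610731760
k=3:  x_3 = 2143295·9187426914049+94·221064·947610731760 = 39382732335491159615,  y_3 = 2143295·947610731760+221064·9187426914049 = 4062018686654877336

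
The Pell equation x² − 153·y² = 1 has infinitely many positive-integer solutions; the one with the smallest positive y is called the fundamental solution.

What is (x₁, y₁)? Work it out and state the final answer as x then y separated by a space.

2177 176

[12; 2,1,2,2,2,1,2,24] for √153; ℓ=8 ⇒ convergent index 7
k=0  a_k=12  p_k/q_k = 12/1
…
k=3  a_k=2  p_k/q_k = 99/8
k=4  a_k=2  p_k/q_k = 235/19
k=5  a_k=2  p_k/q_k = 569/46
k=6  a_k=1  p_k/q_k = 804/65
k=7  a_k=2  p_k/q_k = 2177/176
(x₁, y₁) = (2177, 176);  2177² − 153·176² = 1 ✓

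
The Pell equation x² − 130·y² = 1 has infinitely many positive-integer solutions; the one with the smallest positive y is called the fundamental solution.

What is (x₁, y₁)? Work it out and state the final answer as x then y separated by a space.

√130 → a₀=11, period (2,2,22); ℓ=3 odd so k=5
step 0: (11, 1)  from 11·(1,0) + (0,1)
…
step 2: (57, 5)  from 2·(23,2) + (11,1)
…
step 4: (2611, 229)  from 2·(1277,112) + (57,5)
step 5: (6499, 570)  from 2·(2611,229) + (1277,112)
→ (6499, 570).  Check: 6499²=42237001, 130·570²=42237000, difference 1.

6499 570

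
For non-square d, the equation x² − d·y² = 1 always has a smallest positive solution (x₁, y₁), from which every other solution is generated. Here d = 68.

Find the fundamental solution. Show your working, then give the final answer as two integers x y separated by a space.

√68 → a₀=8, period (4,16); ℓ=2 even so k=1
a_0=8:  p_0=8·1+0=8,  q_0=8·0+1=1
a_1=4:  p_1=4·8+1=33,  q_1=4·1+0=4
(x₁, y₁) = (33, 4);  33² − 68·4² = 1 ✓

33 4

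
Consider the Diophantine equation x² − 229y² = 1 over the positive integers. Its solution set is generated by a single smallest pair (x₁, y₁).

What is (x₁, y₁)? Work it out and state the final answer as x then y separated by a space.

√229 → a₀=15, period (7,1,1,7,30); ℓ=5 odd so k=9
a_0=15:  p_0=15·1+0=15,  q_0=15·0+1=1
a_1=7:  p_1=7·15+1=106,  q_1=7·1+0=7
a_2=1:  p_2=1·106+15=121,  q_2=1·7+1=8
a_3=1:  p_3=1·121+106=227,  q_3=1·8+7=15
a_4=7:  p_4=7·227+121=1710,  q_4=7·15+8=113
a_5=30:  p_5=30·1710+227=51527,  q_5=30·113+15=3405
a_6=7:  p_6=7·51527+1710=362399,  q_6=7·3405+113=23948
…
a_8=1:  p_8=1·413926+362399=776325,  q_8=1·27353+23948=51301
a_9=7:  p_9=7·776325+413926=5848201,  q_9=7·51301+27353=386460
(x₁, y₁) = (5848201, 386460);  5848201² − 229·386460² = 1 ✓

5848201 386460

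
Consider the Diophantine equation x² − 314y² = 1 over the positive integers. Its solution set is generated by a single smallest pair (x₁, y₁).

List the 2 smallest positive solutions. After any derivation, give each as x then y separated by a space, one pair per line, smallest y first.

392499 22150
308110930001 17387705700

[17; 1,2,1,1,2,1,34] for √314; ℓ=7 ⇒ convergent index 13
i=0: a=17 ⇒ p=17, q=1
…
i=2: a=2 ⇒ p=53, q=3
…
i=5: a=2 ⇒ p=319, q=18
…
i=8: a=1 ⇒ p=15824, q=893
…
i=10: a=1 ⇒ p=62853, q=3547
i=11: a=1 ⇒ p=109882, q=6201
i=12: a=2 ⇒ p=282617, q=15949
i=13: a=1 ⇒ p=392499, q=22150
fundamental: x₁=392499, y₁=22150  (since 154055465001 − 314·490622500 = 1)
(x_2, y_2) = (392499·392499 + 314·22150·22150, 392499·22150 + 22150·392499) = (308110930001, 17387705700)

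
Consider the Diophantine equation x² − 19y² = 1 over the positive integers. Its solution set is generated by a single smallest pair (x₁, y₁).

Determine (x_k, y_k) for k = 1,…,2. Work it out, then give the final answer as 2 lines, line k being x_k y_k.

170 39
57799 13260

√19 → a₀=4, period (2,1,3,1,2,8); ℓ=6 even so k=5
a_0=4:  p_0=4·1+0=4,  q_0=4·0+1=1
a_1=2:  p_1=2·4+1=9,  q_1=2·1+0=2
a_2=1:  p_2=1·9+4=13,  q_2=1·2+1=3
…
a_4=1:  p_4=1·48+13=61,  q_4=1·11+3=14
a_5=2:  p_5=2·61+48=170,  q_5=2·14+11=39
fundamental: x₁=170, y₁=39  (since 28900 − 19·1521 = 1)
(x_2, y_2) = (170·170 + 19·39·39, 170·39 + 39·170) = (57799, 13260)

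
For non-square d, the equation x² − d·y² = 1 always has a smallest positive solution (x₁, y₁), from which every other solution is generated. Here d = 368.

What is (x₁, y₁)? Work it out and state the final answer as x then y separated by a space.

1151 60

√368 → a₀=19, period (5,2,5,38); ℓ=4 even so k=3
k=0  a_k=19  p_k/q_k = 19/1
…
k=2  a_k=2  p_k/q_k = 211/11
k=3  a_k=5  p_k/q_k = 1151/60
fundamental: x₁=1151, y₁=60  (since 1324801 − 368·3600 = 1)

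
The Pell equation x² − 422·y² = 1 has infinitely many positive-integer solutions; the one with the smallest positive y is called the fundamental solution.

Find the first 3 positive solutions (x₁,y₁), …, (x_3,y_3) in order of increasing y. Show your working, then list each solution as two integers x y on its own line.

√422 = [20; 1,1,5,2,1,…,1,1,40, …], period ℓ=14 (even) → k=13
a_0=20:  p_0=20·1+0=20,  q_0=20·0+1=1
…
a_2=1:  p_2=1·21+20=41,  q_2=1·1+1=2
…
a_6=3:  p_6=3·719+493=2650,  q_6=3·35+24=129
…
a_9=1:  p_9=1·163807+53719=217526,  q_9=1·7974+2615=10589
a_10=2:  p_10=2·217526+163807=598859,  q_10=2·10589+7974=29152
…
a_12=1:  p_12=1·3211821+598859=3810680,  q_12=1·156349+29152=185501
a_13=1:  p_13=1·3810680+3211821=7022501,  q_13=1·185501+156349=341850
→ (7022501, 341850).  Check: 7022501²=49315520295001, 422·341850²=49315520295000, difference 1.
(x_2, y_2) = (7022501·7022501 + 422·341850·341850, 7022501·341850 + 341850·7022501) = (98631040590001, 4801283933700)
(x_3, y_3) = (7022501·98631040590001 + 422·341850·4801283933700, 7022501·4801283933700 + 341850·98631040590001) = (1385273162348638202501, 67434042451384025550)

7022501 341850
98631040590001 4801283933700
1385273162348638202501 67434042451384025550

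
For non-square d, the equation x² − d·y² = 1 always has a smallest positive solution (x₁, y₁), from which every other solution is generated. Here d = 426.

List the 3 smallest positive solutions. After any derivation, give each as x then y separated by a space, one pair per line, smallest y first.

88751 4300
15753480001 763258600
2796274207048751 135479928012900

√426 = [20; 1,1,1,3,2,6,2,3,1,1,1,40, …], period ℓ=12 (even) → k=11
k=0  a_k=20  p_k/q_k = 20/1
k=1  a_k=1  p_k/q_k = 21/1
k=2  a_k=1  p_k/q_k = 41/2
…
k=6  a_k=6  p_k/q_k = 3323/161
k=7  a_k=2  p_k/q_k = 7162/347
…
k=10  a_k=1  p_k/q_k = 56780/2751
k=11  a_k=1  p_k/q_k = 88751/4300
fundamental: x₁=88751, y₁=4300  (since 7876740001 − 426·18490000 = 1)
n=2: (88751,4300)∘(88751,4300) = (88751·88751+426·4300·4300, 88751·4300+4300·88751) = (15753480001,763258600)
n=3: (15753480001,763258600)∘(88751,4300) = (88751·15753480001+426·4300·763258600, 88751·763258600+4300·15753480001) = (2796274207048751,135479928012900)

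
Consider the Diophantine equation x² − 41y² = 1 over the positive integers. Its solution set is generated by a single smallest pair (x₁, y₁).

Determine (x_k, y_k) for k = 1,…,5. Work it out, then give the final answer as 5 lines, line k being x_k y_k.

√41 = [6; 2,2,12, …], period ℓ=3 (odd) → k=5
k=0  a_k=6  p_k/q_k = 6/1
k=1  a_k=2  p_k/q_k = 13/2
k=2  a_k=2  p_k/q_k = 32/5
…
k=4  a_k=2  p_k/q_k = 826/129
k=5  a_k=2  p_k/q_k = 2049/320
(x₁, y₁) = (2049, 320);  2049² − 41·320² = 1 ✓
n=2: (2049,320)∘(2049,320) = (2049·2049+41·320·320, 2049·320+320·2049) = (8396801,1311360)
n=3: (8396801,1311360)∘(2049,320) = (2049·8396801+41·320·1311360, 2049·1311360+320·8396801) = (34410088449,5373952960)
n=4: (34410088449,5373952960)∘(2049,320) = (2049·34410088449+41·320·5373952960, 2049·5373952960+320·34410088449) = (141012534067201,22022457918720)
n=5: (141012534067201,22022457918720)∘(2049,320) = (2049·141012534067201+41·320·22022457918720, 2049·22022457918720+320·141012534067201) = (577869330197301249,90248027176961600)

2049 320
8396801 1311360
34410088449 5373952960
141012534067201 22022457918720
577869330197301249 90248027176961600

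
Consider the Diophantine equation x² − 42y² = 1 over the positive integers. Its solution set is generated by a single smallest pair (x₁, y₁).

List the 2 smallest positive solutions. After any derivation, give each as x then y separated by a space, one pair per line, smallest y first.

d=42: √d = [6; 2,12] (ℓ=2, even), read p_1/q_1
i=0: a=6 ⇒ p=6, q=1
i=1: a=2 ⇒ p=13, q=2
fundamental: x₁=13, y₁=2  (since 169 − 42·4 = 1)
k=2:  x_2 = 13·13+42·2·2 = 337,  y_2 = 13·2+2·13 = 52

13 2
337 52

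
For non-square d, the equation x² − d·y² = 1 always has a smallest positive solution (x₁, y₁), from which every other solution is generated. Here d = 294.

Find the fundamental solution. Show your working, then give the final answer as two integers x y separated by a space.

d=294: √d = [17; 6,1,4,1,6,34] (ℓ=6, even), read p_5/q_5
i=0: a=17 ⇒ p=17, q=1
i=1: a=6 ⇒ p=103, q=6
i=2: a=1 ⇒ p=120, q=7
i=3: a=4 ⇒ p=583, q=34
i=4: a=1 ⇒ p=703, q=41
i=5: a=6 ⇒ p=4801, q=280
→ (4801, 280).  Check: 4801²=23049601, 294·280²=23049600, difference 1.

4801 280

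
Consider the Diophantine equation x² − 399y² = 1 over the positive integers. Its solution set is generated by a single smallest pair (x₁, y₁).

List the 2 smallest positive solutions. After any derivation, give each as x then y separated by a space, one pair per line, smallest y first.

20 1
799 40

d=399: √d = [19; 1,38] (ℓ=2, even), read p_1/q_1
k=0  a_k=19  p_k/q_k = 19/1
k=1  a_k=1  p_k/q_k = 20/1
→ (20, 1).  Check: 20²=400, 399·1²=399, difference 1.
n=2: (20,1)∘(20,1) = (20·20+399·1·1, 20·1+1·20) = (799,40)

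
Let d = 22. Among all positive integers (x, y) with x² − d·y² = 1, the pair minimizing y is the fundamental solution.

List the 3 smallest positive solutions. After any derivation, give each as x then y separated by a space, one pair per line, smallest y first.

[4; 1,2,4,2,1,8] for √22; ℓ=6 ⇒ convergent index 5
a_0=4:  p_0=4·1+0=4,  q_0=4·0+1=1
…
a_2=2:  p_2=2·5+4=14,  q_2=2·1+1=3
a_3=4:  p_3=4·14+5=61,  q_3=4·3+1=13
a_4=2:  p_4=2·61+14=136,  q_4=2·13+3=29
a_5=1:  p_5=1·136+61=197,  q_5=1·29+13=42
→ (197, 42).  Check: 197²=38809, 22·42²=38808, difference 1.
(197+42√22)^2 = 77617 + 16548√22
(197+42√22)^3 = 30580901 + 6519870√22

197 42
77617 16548
30580901 6519870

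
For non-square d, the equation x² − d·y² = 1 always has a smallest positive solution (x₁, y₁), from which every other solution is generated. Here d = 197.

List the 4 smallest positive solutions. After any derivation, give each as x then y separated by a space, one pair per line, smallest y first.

393 28
308897 22008
242792649 17298260
190834713217 13596410352

√197 → a₀=14, period (28); ℓ=1 odd so k=1
k=0  a_k=14  p_k/q_k = 14/1
k=1  a_k=28  p_k/q_k = 393/28
(x₁, y₁) = (393, 28);  393² − 197·28² = 1 ✓
(x_2, y_2) = (393·393 + 197·28·28, 393·28 + 28·393) = (308897, 22008)
(x_3, y_3) = (393·308897 + 197·28·22008, 393·22008 + 28·308897) = (242792649, 17298260)
(x_4, y_4) = (393·242792649 + 197·28·17298260, 393·17298260 + 28·242792649) = (190834713217, 13596410352)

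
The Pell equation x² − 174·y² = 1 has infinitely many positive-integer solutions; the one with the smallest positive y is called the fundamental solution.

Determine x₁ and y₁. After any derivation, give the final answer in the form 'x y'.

1451 110

d=174: √d = [13; 5,4,5,26] (ℓ=4, even), read p_3/q_3
i=0: a=13 ⇒ p=13, q=1
i=1: a=5 ⇒ p=66, q=5
i=2: a=4 ⇒ p=277, q=21
i=3: a=5 ⇒ p=1451, q=110
→ (1451, 110).  Check: 1451²=2105401, 174·110²=2105400, difference 1.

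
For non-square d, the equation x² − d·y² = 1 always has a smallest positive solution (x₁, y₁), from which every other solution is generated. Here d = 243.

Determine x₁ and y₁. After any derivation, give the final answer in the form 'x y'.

d=243: √d = [15; 1,1,2,3,15,3,2,1,1,30] (ℓ=10, even), read p_9/q_9
a_0=15:  p_0=15·1+0=15,  q_0=15·0+1=1
a_1=1:  p_1=1·15+1=16,  q_1=1·1+0=1
…
a_6=3:  p_6=3·4053+265=12424,  q_6=3·260+17=797
…
a_8=1:  p_8=1·28901+12424=41325,  q_8=1·1854+797=2651
a_9=1:  p_9=1·41325+28901=70226,  q_9=1·2651+1854=4505
fundamental: x₁=70226, y₁=4505  (since 4931691076 − 243·20295025 = 1)

70226 4505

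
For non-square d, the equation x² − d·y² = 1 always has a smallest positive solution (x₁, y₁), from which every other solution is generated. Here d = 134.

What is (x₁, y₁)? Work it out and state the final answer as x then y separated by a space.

145925 12606

√134 → a₀=11, period (1,1,2,1,3,…,1,1,22); ℓ=14 even so k=13
step 0: (11, 1)  from 11·(1,0) + (0,1)
step 1: (12, 1)  from 1·(11,1) + (1,0)
…
step 3: (58, 5)  from 2·(23,2) + (12,1)
…
step 9: (17630, 1523)  from 3·(4503,389) + (4121,356)
…
step 11: (61896, 5347)  from 2·(22133,1912) + (17630,1523)
step 12: (84029, 7259)  from 1·(61896,5347) + (22133,1912)
step 13: (145925, 12606)  from 1·(84029,7259) + (61896,5347)
(x₁, y₁) = (145925, 12606);  145925² − 134·12606² = 1 ✓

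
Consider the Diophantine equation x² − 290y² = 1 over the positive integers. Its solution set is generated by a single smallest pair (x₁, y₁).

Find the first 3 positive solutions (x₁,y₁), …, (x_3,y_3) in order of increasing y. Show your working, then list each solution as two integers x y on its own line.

[17; 34] for √290; ℓ=1 ⇒ convergent index 1
step 0: (17, 1)  from 17·(1,0) + (0,1)
step 1: (579, 34)  from 34·(17,1) + (1,0)
(x₁, y₁) = (579, 34);  579² − 290·34² = 1 ✓
n=2: (579,34)∘(579,34) = (579·579+290·34·34, 579·34+34·579) = (670481,39372)
n=3: (670481,39372)∘(579,34) = (579·670481+290·34·39372, 579·39372+34·670481) = (776416419,45592742)

579 34
670481 39372
776416419 45592742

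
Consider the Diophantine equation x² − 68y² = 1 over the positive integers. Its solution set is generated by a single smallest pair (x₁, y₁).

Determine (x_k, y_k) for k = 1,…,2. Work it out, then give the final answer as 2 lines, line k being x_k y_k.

√68 → a₀=8, period (4,16); ℓ=2 even so k=1
a_0=8:  p_0=8·1+0=8,  q_0=8·0+1=1
a_1=4:  p_1=4·8+1=33,  q_1=4·1+0=4
(x₁, y₁) = (33, 4);  33² − 68·4² = 1 ✓
n=2: (33,4)∘(33,4) = (33·33+68·4·4, 33·4+4·33) = (2177,264)

33 4
2177 264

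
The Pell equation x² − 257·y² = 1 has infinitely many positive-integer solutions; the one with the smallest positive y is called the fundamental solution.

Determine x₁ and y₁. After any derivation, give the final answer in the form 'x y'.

513 32

√257 = [16; 32, …], period ℓ=1 (odd) → k=1
a_0=16:  p_0=16·1+0=16,  q_0=16·0+1=1
a_1=32:  p_1=32·16+1=513,  q_1=32·1+0=32
→ (513, 32).  Check: 513²=263169, 257·32²=263168, difference 1.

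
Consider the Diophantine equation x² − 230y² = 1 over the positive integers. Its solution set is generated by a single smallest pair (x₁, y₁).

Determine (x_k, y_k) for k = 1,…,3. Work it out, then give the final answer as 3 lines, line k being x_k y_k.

91 6
16561 1092
3014011 198738

√230 = [15; 6,30, …], period ℓ=2 (even) → k=1
a_0=15:  p_0=15·1+0=15,  q_0=15·0+1=1
a_1=6:  p_1=6·15+1=91,  q_1=6·1+0=6
→ (91, 6).  Check: 91²=8281, 230·6²=8280, difference 1.
(91+6√230)^2 = 16561 + 1092√230
(91+6√230)^3 = 3014011 + 198738√230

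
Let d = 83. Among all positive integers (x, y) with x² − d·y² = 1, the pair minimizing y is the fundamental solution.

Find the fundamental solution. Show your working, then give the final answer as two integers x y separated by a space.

d=83: √d = [9; 9,18] (ℓ=2, even), read p_1/q_1
step 0: (9, 1)  from 9·(1,0) + (0,1)
step 1: (82, 9)  from 9·(9,1) + (1,0)
(x₁, y₁) = (82, 9);  82² − 83·9² = 1 ✓

82 9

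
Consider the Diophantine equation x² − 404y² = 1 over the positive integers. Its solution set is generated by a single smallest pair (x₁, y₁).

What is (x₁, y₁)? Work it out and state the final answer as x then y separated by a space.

[20; 10,40] for √404; ℓ=2 ⇒ convergent index 1
step 0: (20, 1)  from 20·(1,0) + (0,1)
step 1: (201, 10)  from 10·(20,1) + (1,0)
fundamental: x₁=201, y₁=10  (since 40401 − 404·100 = 1)

201 10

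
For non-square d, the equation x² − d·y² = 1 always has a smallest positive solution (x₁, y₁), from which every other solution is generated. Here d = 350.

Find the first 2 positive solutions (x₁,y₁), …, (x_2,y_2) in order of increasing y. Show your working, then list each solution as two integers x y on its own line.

449 24
403201 21552

√350 → a₀=18, period (1,2,2,2,1,36); ℓ=6 even so k=5
i=0: a=18 ⇒ p=18, q=1
i=1: a=1 ⇒ p=19, q=1
…
i=3: a=2 ⇒ p=131, q=7
i=4: a=2 ⇒ p=318, q=17
i=5: a=1 ⇒ p=449, q=24
(x₁, y₁) = (449, 24);  449² − 350·24² = 1 ✓
(449+24√350)^2 = 403201 + 21552√350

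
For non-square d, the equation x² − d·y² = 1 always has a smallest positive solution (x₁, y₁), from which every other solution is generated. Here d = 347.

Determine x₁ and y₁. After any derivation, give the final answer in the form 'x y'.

641602 34443

[18; 1,1,1,2,4,…,1,1,36] for √347; ℓ=14 ⇒ convergent index 13
k=0  a_k=18  p_k/q_k = 18/1
…
k=3  a_k=1  p_k/q_k = 56/3
k=4  a_k=2  p_k/q_k = 149/8
…
k=6  a_k=1  p_k/q_k = 801/43
…
k=8  a_k=1  p_k/q_k = 15070/809
…
k=10  a_k=2  p_k/q_k = 164168/8813
…
k=12  a_k=1  p_k/q_k = 402885/21628
k=13  a_k=1  p_k/q_k = 641602/34443
(x₁, y₁) = (641602, 34443);  641602² − 347·34443² = 1 ✓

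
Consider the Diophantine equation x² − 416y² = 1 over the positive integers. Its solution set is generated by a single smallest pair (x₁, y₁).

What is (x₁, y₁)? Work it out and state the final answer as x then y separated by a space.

[20; 2,1,1,9,1,1,2,40] for √416; ℓ=8 ⇒ convergent index 7
k=0  a_k=20  p_k/q_k = 20/1
k=1  a_k=2  p_k/q_k = 41/2
…
k=3  a_k=1  p_k/q_k = 102/5
…
k=5  a_k=1  p_k/q_k = 1081/53
k=6  a_k=1  p_k/q_k = 2060/101
k=7  a_k=2  p_k/q_k = 5201/255
→ (5201, 255).  Check: 5201²=27050401, 416·255²=27050400, difference 1.

5201 255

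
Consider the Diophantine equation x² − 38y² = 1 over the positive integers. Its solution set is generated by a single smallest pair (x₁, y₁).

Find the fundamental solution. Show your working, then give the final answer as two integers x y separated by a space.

37 6

[6; 6,12] for √38; ℓ=2 ⇒ convergent index 1
step 0: (6, 1)  from 6·(1,0) + (0,1)
step 1: (37, 6)  from 6·(6,1) + (1,0)
→ (37, 6).  Check: 37²=1369, 38·6²=1368, difference 1.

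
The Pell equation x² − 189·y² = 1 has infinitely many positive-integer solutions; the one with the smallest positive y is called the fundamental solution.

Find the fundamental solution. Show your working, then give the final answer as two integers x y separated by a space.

55 4

√189 → a₀=13, period (1,2,1,26); ℓ=4 even so k=3
step 0: (13, 1)  from 13·(1,0) + (0,1)
step 1: (14, 1)  from 1·(13,1) + (1,0)
step 2: (41, 3)  from 2·(14,1) + (13,1)
step 3: (55, 4)  from 1·(41,3) + (14,1)
→ (55, 4).  Check: 55²=3025, 189·4²=3024, difference 1.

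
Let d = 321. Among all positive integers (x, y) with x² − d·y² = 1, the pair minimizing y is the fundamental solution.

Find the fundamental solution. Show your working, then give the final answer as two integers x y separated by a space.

215 12

√321 → a₀=17, period (1,10,1,34); ℓ=4 even so k=3
i=0: a=17 ⇒ p=17, q=1
i=1: a=1 ⇒ p=18, q=1
i=2: a=10 ⇒ p=197, q=11
i=3: a=1 ⇒ p=215, q=12
fundamental: x₁=215, y₁=12  (since 46225 − 321·144 = 1)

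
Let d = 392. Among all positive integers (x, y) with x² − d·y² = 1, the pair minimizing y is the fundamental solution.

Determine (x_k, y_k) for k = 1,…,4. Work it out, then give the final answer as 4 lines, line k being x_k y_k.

99 5
19601 990
3880899 196015
768398401 38809980

√392 = [19; 1,3,1,38, …], period ℓ=4 (even) → k=3
a_0=19:  p_0=19·1+0=19,  q_0=19·0+1=1
a_1=1:  p_1=1·19+1=20,  q_1=1·1+0=1
a_2=3:  p_2=3·20+19=79,  q_2=3·1+1=4
a_3=1:  p_3=1·79+20=99,  q_3=1·4+1=5
(x₁, y₁) = (99, 5);  99² − 392·5² = 1 ✓
n=2: (99,5)∘(99,5) = (99·99+392·5·5, 99·5+5·99) = (19601,990)
n=3: (19601,990)∘(99,5) = (99·19601+392·5·990, 99·990+5·19601) = (3880899,196015)
n=4: (3880899,196015)∘(99,5) = (99·3880899+392·5·196015, 99·196015+5·3880899) = (768398401,38809980)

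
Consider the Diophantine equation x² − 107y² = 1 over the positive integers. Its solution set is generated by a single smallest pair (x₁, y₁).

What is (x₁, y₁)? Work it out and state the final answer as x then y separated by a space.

√107 = [10; 2,1,9,1,2,20, …], period ℓ=6 (even) → k=5
i=0: a=10 ⇒ p=10, q=1
i=1: a=2 ⇒ p=21, q=2
i=2: a=1 ⇒ p=31, q=3
i=3: a=9 ⇒ p=300, q=29
i=4: a=1 ⇒ p=331, q=32
i=5: a=2 ⇒ p=962, q=93
→ (962, 93).  Check: 962²=925444, 107·93²=925443, difference 1.

962 93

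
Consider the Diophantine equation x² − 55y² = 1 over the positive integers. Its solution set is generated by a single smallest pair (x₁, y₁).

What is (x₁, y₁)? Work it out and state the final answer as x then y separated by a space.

√55 → a₀=7, period (2,2,2,14); ℓ=4 even so k=3
a_0=7:  p_0=7·1+0=7,  q_0=7·0+1=1
…
a_2=2:  p_2=2·15+7=37,  q_2=2·2+1=5
a_3=2:  p_3=2·37+15=89,  q_3=2·5+2=12
(x₁, y₁) = (89, 12);  89² − 55·12² = 1 ✓

89 12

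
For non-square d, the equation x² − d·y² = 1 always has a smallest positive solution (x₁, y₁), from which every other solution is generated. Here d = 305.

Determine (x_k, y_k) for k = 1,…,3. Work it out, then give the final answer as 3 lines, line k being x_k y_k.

489 28
478241 27384
467719209 26781524

d=305: √d = [17; 2,6,2,34] (ℓ=4, even), read p_3/q_3
i=0: a=17 ⇒ p=17, q=1
…
i=2: a=6 ⇒ p=227, q=13
i=3: a=2 ⇒ p=489, q=28
(x₁, y₁) = (489, 28);  489² − 305·28² = 1 ✓
(489+28√305)^2 = 478241 + 27384√305
(489+28√305)^3 = 467719209 + 26781524√305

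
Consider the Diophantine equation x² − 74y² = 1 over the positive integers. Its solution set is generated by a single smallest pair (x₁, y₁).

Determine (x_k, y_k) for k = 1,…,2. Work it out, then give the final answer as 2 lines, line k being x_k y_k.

3699 430
27365201 3181140

√74 → a₀=8, period (1,1,1,1,16); ℓ=5 odd so k=9
step 0: (8, 1)  from 8·(1,0) + (0,1)
step 1: (9, 1)  from 1·(8,1) + (1,0)
step 2: (17, 2)  from 1·(9,1) + (8,1)
step 3: (26, 3)  from 1·(17,2) + (9,1)
…
step 5: (714, 83)  from 16·(43,5) + (26,3)
step 6: (757, 88)  from 1·(714,83) + (43,5)
step 7: (1471, 171)  from 1·(757,88) + (714,83)
step 8: (2228, 259)  from 1·(1471,171) + (757,88)
step 9: (3699, 430)  from 1·(2228,259) + (1471,171)
→ (3699, 430).  Check: 3699²=13682601, 74·430²=13682600, difference 1.
(x_2, y_2) = (3699·3699 + 74·430·430, 3699·430 + 430·3699) = (27365201, 3181140)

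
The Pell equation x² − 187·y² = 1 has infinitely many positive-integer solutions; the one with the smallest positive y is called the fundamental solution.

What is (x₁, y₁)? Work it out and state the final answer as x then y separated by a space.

√187 → a₀=13, period (1,2,13,2,1,26); ℓ=6 even so k=5
step 0: (13, 1)  from 13·(1,0) + (0,1)
step 1: (14, 1)  from 1·(13,1) + (1,0)
…
step 4: (1135, 83)  from 2·(547,40) + (41,3)
step 5: (1682, 123)  from 1·(1135,83) + (547,40)
(x₁, y₁) = (1682, 123);  1682² − 187·123² = 1 ✓

1682 123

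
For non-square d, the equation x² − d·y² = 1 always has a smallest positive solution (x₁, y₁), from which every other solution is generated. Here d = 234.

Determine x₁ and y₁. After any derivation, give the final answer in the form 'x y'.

√234 → a₀=15, period (3,2,1,2,1,2,3,30); ℓ=8 even so k=7
k=0  a_k=15  p_k/q_k = 15/1
…
k=4  a_k=2  p_k/q_k = 413/27
…
k=6  a_k=2  p_k/q_k = 1545/101
k=7  a_k=3  p_k/q_k = 5201/340
→ (5201, 340).  Check: 5201²=27050401, 234·340²=27050400, difference 1.

5201 340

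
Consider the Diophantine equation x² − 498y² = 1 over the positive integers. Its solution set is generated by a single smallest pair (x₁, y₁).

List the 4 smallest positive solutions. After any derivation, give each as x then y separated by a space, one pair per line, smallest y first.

179777 8056
64639539457 2896567024
23241404969742401 1041472259739240
8356540122426119709697 374465516875386131936

[22; 3,6,22,6,3,44] for √498; ℓ=6 ⇒ convergent index 5
a_0=22:  p_0=22·1+0=22,  q_0=22·0+1=1
a_1=3:  p_1=3·22+1=67,  q_1=3·1+0=3
a_2=6:  p_2=6·67+22=424,  q_2=6·3+1=19
a_3=22:  p_3=22·424+67=9395,  q_3=22·19+3=421
a_4=6:  p_4=6·9395+424=56794,  q_4=6·421+19=2545
a_5=3:  p_5=3·56794+9395=179777,  q_5=3·2545+421=8056
(x₁, y₁) = (179777, 8056);  179777² − 498·8056² = 1 ✓
(179777+8056√498)^2 = 64639539457 + 2896567024√498
(179777+8056√498)^3 = 23241404969742401 + 1041472259739240√498
(179777+8056√498)^4 = 8356540122426119709697 + 374465516875386131936√498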